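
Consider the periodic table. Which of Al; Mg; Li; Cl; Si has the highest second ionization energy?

Li

Consider each +1 ion: Al⁺ still has 2 valence electrons; Mg⁺ still has 1 valence electron; Li⁺ is the bare [He] core; Cl⁺ still has 6 valence electrons; Si⁺ still has 3 valence electrons.
Core electrons are held far more tightly than valence electrons, so Li tops the IE_2 order.
Valence configurations: Al⁺ [Ne]3s², Mg⁺ [Ne]3s¹, Cl⁺ [Ne]3s²3p⁴, Si⁺ [Ne]3s²3p¹.
Si⁺ loses a lone 3p electron whereas Al⁺ must break into a filled 3s² pair, so IE_2(Al) > IE_2(Si) even though Si has the higher nuclear charge.
The numbers (kJ/mol): Al 1817, Mg 1451, Li 7298, Cl 2298, Si 1577.
Overall IE_2 order: Mg < Si < Al < Cl < Li.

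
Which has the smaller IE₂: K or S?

S

IE_2 is the cost of taking one more electron from the +1 cation: K⁺ is the bare [Ar] core; S⁺ still has 5 valence electrons.
Breaking into a closed-shell core is much more expensive than removing a leftover valence electron — K has the largest IE_2 here.
The numbers (kJ/mol): K 3052, S 2252.
Putting it together, IE_2: S < K.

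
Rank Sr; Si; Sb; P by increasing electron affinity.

Sr < P < Sb < Si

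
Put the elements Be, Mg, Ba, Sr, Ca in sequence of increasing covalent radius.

Be is in period 2, group 2; Mg is in period 3, group 2; Ca is in period 4, group 2; Sr is in period 5, group 2; Ba is in period 6, group 2.
Moving right in a period, electrons are added to the same shell under a stronger nuclear pull, so atoms get smaller; moving down, a new shell is opened and atoms get larger.
All are in group 2, so atomic radius increases down the group.
So from smallest to largest: Be < Mg < Ca < Sr < Ba.

Be < Mg < Ca < Sr < Ba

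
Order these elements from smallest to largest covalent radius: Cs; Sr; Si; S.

S < Si < Sr < Cs

Si is in period 3, group 14; S is in period 3, group 16; Sr is in period 5, group 2; Cs is in period 6, group 1.
Atomic radius shrinks across a period as nuclear charge pulls the same shell inward, and grows down a group as new shells are added.
Here both period and group differ, so the two effects have to be weighed against each other.
Si > S: both are in period 3; the period trend gives Si the larger value.
Sr > Si: both effects reinforce here, so Sr is clearly the larger of the two.
Cs > Sr: relative to Sr, both the across-period and down-group shifts push Cs's atomic radius up.
Approximate values (pm): Si 116, S 103, Sr 185, Cs 232.
So from smallest to largest: S < Si < Sr < Cs.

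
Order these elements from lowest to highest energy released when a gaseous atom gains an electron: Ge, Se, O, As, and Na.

Na, As, Ge, O, Se

O is in period 2, group 16; Na is in period 3, group 1; Ge is in period 4, group 14; As is in period 4, group 15; Se is in period 4, group 16.
Electron affinity generally becomes more exothermic across a period toward the halogens and less exothermic down a group.
These span different periods and groups, so the two trends combine.
As > Na: the two effects oppose for this pair; the across-period effect wins (78 vs 53 kJ/mol).
Ge > As: this pair runs against the simple trend — see the exception note.
O > Ge: both effects reinforce here, so O is clearly the higher of the two.
Se > O: this pair runs against the simple trend — see the exception note.
Note the exception: Ge has a higher electron affinity than As, contrary to the simple trend — adding an electron to As's half-filled 4p³ is unfavourable, so Ge (4p²) has the more exothermic EA.
Note the exception: Se has a higher electron affinity than O, contrary to the simple trend — O's compact 2p subshell gives strong electron–electron repulsion on the added electron.
Tabulated electron affinity (kJ/mol): O 141, Na 53, Ge 119, As 78, Se 195.
So from lowest to highest: Na < As < Ge < O < Se.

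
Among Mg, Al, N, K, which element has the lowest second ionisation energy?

Mg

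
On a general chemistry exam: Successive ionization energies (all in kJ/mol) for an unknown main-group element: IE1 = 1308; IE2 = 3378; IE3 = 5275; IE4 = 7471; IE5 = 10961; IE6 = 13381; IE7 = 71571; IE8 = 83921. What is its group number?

Look for the largest jump between consecutive ionization energies: IE7/IE6 ≈ 5.3, far larger than any earlier ratio.
That jump marks the point where a core electron is being removed. So the atom has 6 valence electrons.
A main-group element with 6 valence electrons is in group 16.

Group 16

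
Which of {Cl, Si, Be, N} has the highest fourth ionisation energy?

After 3 electrons have been removed, what remains? Cl³⁺ still has 4 valence electrons; Si³⁺ still has 1 valence electron; Be³⁺ is already 1 electron into the core; N³⁺ still has 2 valence electrons.
Pulling an electron out of a noble-gas core costs far more than removing a remaining valence electron, so Be sits at the high end of IE_4.
Valence configurations: Cl³⁺ [Ne]3s²3p², Si³⁺ [Ne]3s¹, N³⁺ [He]2s².
Tabulated IE_4 (kJ/mol): Cl 5159, Si 4356, Be 21007, N 7475.
Putting it together, IE_4: Si < Cl < N < Be.

Be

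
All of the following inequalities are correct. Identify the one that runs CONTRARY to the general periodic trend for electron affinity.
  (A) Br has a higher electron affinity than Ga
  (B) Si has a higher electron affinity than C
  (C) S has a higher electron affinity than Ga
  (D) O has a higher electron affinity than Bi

The general trend: electron affinity increases across a period and decreases down a group.
(A) Br (period 4, group 17) vs Ga (period 4, group 13): the stated order agrees with the simple trend.
(B) Si (period 3, group 14) vs C (period 2, group 14): the stated order contradicts the simple trend.
(C) S (period 3, group 16) vs Ga (period 4, group 13): the stated order agrees with the simple trend.
(D) O (period 2, group 16) vs Bi (period 6, group 15): the stated order agrees with the simple trend.
The exception is (B): Si's larger, more diffuse 3p orbitals accept an added electron slightly more readily than C's compact 2p.

(B)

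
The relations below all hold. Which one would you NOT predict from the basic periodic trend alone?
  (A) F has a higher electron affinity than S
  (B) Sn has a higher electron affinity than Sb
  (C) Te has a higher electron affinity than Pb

The general trend: electron affinity increases across a period and decreases down a group.
(A) F (period 2, group 17) vs S (period 3, group 16): the stated order agrees with the simple trend.
(B) Sn (period 5, group 14) vs Sb (period 5, group 15): the stated order contradicts the simple trend.
(C) Te (period 5, group 16) vs Pb (period 6, group 14): the stated order agrees with the simple trend.
The exception is (B): adding an electron to Sb's half-filled 5p³ is unfavourable, so Sn has the more exothermic EA.

(B)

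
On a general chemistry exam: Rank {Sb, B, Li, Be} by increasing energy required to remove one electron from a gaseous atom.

Li is in period 2, group 1; Be is in period 2, group 2; B is in period 2, group 13; Sb is in period 5, group 15.
IE₁ increases left→right with effective nuclear charge and decreases top→bottom as the valence shell moves farther out.
These span different periods and groups, so the two trends combine.
B > Li: B lies to the right of Li in period 2, so the across-period effect alone puts B higher.
Sb > B: period and group pull opposite ways; the across-period shift dominates (831 vs 801 kJ/mol).
Be > Sb: period and group pull opposite ways; the down-group shift dominates (900 vs 831 kJ/mol).
Note the exception: Be has a higher first ionization energy than B, contrary to the simple trend — removing B's lone 2p electron is easier than breaking Be's filled 2s².
Approximate values (kJ/mol): Li 520, Be 900, B 801, Sb 831.
So from lowest to highest: Li < B < Sb < Be.

Li < B < Sb < Be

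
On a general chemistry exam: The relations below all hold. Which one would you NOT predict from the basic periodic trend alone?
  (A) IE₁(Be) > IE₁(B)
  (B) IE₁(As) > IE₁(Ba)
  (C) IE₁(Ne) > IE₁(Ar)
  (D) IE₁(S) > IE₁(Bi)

(A)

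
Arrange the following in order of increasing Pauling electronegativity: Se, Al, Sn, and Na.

Na is in period 3, group 1; Al is in period 3, group 13; Se is in period 4, group 16; Sn is in period 5, group 14.
Smaller atoms with higher effective nuclear charge are more electronegative.
Here both period and group differ, so the two effects have to be weighed against each other.
Al > Na: both are in period 3; the period trend gives Al the larger value.
Sn > Al: period and group pull opposite ways; the across-period shift dominates (1.96 vs 1.61).
Se > Sn: both effects reinforce here, so Se is clearly the higher of the two.
For reference (Pauling): Na 0.93, Al 1.61, Se 2.55, Sn 1.96.
So from lowest to highest: Na < Al < Sn < Se.

Na < Al < Sn < Se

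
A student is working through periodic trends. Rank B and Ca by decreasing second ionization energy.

B > Ca

The second ionization energy removes an electron from the +1 ion. For each element: B⁺ still has 2 valence electrons; Ca⁺ still has 1 valence electron.
All are still removing valence electrons, so compare the +1 ions as you would atoms: IE_2 generally rises across a period (higher Z_eff) and falls down a group (larger shell), subject to the usual subshell exceptions.
Valence configurations: B⁺ [He]2s², Ca⁺ [Ar]4s¹.
Tabulated IE_2 (kJ/mol): B 2427, Ca 1145.
So the second ionization energies run Ca < B.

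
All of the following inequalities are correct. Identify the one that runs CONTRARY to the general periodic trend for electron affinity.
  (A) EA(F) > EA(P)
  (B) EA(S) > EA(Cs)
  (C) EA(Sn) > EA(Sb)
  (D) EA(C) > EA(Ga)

(C)

The general trend: electron affinity increases across a period and decreases down a group.
(A) F (period 2, group 17) vs P (period 3, group 15): the stated order agrees with the simple trend.
(B) S (period 3, group 16) vs Cs (period 6, group 1): the stated order agrees with the simple trend.
(C) Sn (period 5, group 14) vs Sb (period 5, group 15): the stated order contradicts the simple trend.
(D) C (period 2, group 14) vs Ga (period 4, group 13): the stated order agrees with the simple trend.
The exception is (C): adding an electron to Sb's half-filled 5p³ is unfavourable, so Sn has the more exothermic EA.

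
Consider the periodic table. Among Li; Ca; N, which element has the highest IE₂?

Li

After 1 electron has been removed, what remains? Li⁺ is the bare [He] core; Ca⁺ still has 1 valence electron; N⁺ still has 4 valence electrons.
Pulling an electron out of a noble-gas core costs far more than removing a remaining valence electron, so Li sits at the high end of IE_2.
Valence configurations: Ca⁺ [Ar]4s¹, N⁺ [He]2s²2p².
Approximate IE_2 values (kJ/mol): Li 7298, Ca 1145, N 2856.
Overall IE_2 order: Ca < N < Li.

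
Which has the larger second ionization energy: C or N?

N

IE_2 is the cost of taking one more electron from the +1 cation: C⁺ still has 3 valence electrons; N⁺ still has 4 valence electrons.
All are still removing valence electrons, so compare the +1 ions as you would atoms: IE_2 generally rises across a period (higher Z_eff) and falls down a group (larger shell), subject to the usual subshell exceptions.
Valence configurations: C⁺ [He]2s²2p¹, N⁺ [He]2s²2p².
The numbers (kJ/mol): C 2353, N 2856.
So the second ionization energies run C < N.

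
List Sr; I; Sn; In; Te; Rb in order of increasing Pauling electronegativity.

Rb < Sr < In < Sn < Te < I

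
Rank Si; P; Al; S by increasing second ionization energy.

Si < Al < P < S

Consider each +1 ion: Si⁺ still has 3 valence electrons; P⁺ still has 4 valence electrons; Al⁺ still has 2 valence electrons; S⁺ still has 5 valence electrons.
All are still removing valence electrons, so compare the +1 ions as you would atoms: IE_2 generally rises across a period (higher Z_eff) and falls down a group (larger shell), subject to the usual subshell exceptions.
Valence configurations: Si⁺ [Ne]3s²3p¹, P⁺ [Ne]3s²3p², Al⁺ [Ne]3s², S⁺ [Ne]3s²3p³.
Si⁺ loses a lone 3p electron whereas Al⁺ must break into a filled 3s² pair, so IE_2(Al) > IE_2(Si) even though Si has the higher nuclear charge.
The numbers (kJ/mol): Si 1577, P 1907, Al 1817, S 2252.
So the second ionization energies run Si < Al < P < S.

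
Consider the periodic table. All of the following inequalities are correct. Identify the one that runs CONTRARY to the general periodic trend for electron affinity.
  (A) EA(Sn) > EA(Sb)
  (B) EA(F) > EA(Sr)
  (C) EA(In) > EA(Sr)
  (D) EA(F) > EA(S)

(A)

The general trend: electron affinity increases across a period and decreases down a group.
(A) Sn (period 5, group 14) vs Sb (period 5, group 15): the stated order contradicts the simple trend.
(B) F (period 2, group 17) vs Sr (period 5, group 2): the stated order agrees with the simple trend.
(C) In (period 5, group 13) vs Sr (period 5, group 2): the stated order agrees with the simple trend.
(D) F (period 2, group 17) vs S (period 3, group 16): the stated order agrees with the simple trend.
The exception is (A): adding an electron to Sb's half-filled 5p³ is unfavourable, so Sn has the more exothermic EA.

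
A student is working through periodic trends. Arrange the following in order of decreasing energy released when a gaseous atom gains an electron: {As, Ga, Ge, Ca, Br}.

Br > Ge > As > Ga > Ca

Ca is in period 4, group 2; Ga is in period 4, group 13; Ge is in period 4, group 14; As is in period 4, group 15; Br is in period 4, group 17.
Atoms with high Z_eff and room in the valence shell (especially the halogens) have the most exothermic electron affinities.
All lie in period 4; the across-period trend (electron affinity increases left to right) applies, with the exception below.
Note the exception: Ge has a higher electron affinity than As, contrary to the simple trend — adding an electron to As's half-filled 4p³ is unfavourable, so Ge (4p²) has the more exothermic EA.
For reference (kJ/mol): Ca 2, Ga 29, Ge 119, As 78, Br 325.
So from highest to lowest: Br > Ge > As > Ga > Ca.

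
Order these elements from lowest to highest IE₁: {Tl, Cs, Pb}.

First ionization energy rises across a period (greater Z_eff holds electrons more tightly) and falls down a group (valence electrons are farther from the nucleus).
All lie in period 6, so first ionization energy increases left to right.
So from lowest to highest: Cs < Tl < Pb.

Cs < Tl < Pb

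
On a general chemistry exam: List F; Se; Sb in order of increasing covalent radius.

F < Se < Sb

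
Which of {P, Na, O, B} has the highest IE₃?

Na

IE_3 is the cost of taking one more electron from the +2 cation: P²⁺ still has 3 valence electrons; Na²⁺ is already 1 electron into the core; O²⁺ still has 4 valence electrons; B²⁺ still has 1 valence electron.
Core electrons are held far more tightly than valence electrons, so Na tops the IE_3 order.
Valence configurations: P²⁺ [Ne]3s²3p¹, O²⁺ [He]2s²2p², B²⁺ [He]2s¹.
The numbers (kJ/mol): P 2914, Na 6910, O 5300, B 3660.
Hence IE_3: P < B < O < Na.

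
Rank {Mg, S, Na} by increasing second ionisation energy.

Mg < S < Na

Consider each +1 ion: Mg⁺ still has 1 valence electron; S⁺ still has 5 valence electrons; Na⁺ is the bare [Ne] core.
Breaking into a closed-shell core is much more expensive than removing a leftover valence electron — Na has the largest IE_2 here.
Valence configurations: Mg⁺ [Ne]3s¹, S⁺ [Ne]3s²3p³.
The numbers (kJ/mol): Mg 1451, S 2252, Na 4562.
Putting it together, IE_2: Mg < S < Na.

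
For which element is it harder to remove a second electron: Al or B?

B

Consider each +1 ion: Al⁺ still has 2 valence electrons; B⁺ still has 2 valence electrons.
All are still removing valence electrons, so compare the +1 ions as you would atoms: IE_2 generally rises across a period (higher Z_eff) and falls down a group (larger shell), subject to the usual subshell exceptions.
Valence configurations: Al⁺ [Ne]3s², B⁺ [He]2s².
The numbers (kJ/mol): Al 1817, B 2427.
So the second ionization energies run Al < B.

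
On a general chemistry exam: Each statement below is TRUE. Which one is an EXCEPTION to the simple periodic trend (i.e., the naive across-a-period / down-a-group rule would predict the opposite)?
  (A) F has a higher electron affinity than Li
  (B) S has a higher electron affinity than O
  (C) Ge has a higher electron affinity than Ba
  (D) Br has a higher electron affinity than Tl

The general trend: electron affinity increases across a period and decreases down a group.
(A) F (period 2, group 17) vs Li (period 2, group 1): the stated order agrees with the simple trend.
(B) S (period 3, group 16) vs O (period 2, group 16): the stated order contradicts the simple trend.
(C) Ge (period 4, group 14) vs Ba (period 6, group 2): the stated order agrees with the simple trend.
(D) Br (period 4, group 17) vs Tl (period 6, group 13): the stated order agrees with the simple trend.
The exception is (B): the compact 2p subshell of O repels the added electron more than S's larger 3p does.

(B)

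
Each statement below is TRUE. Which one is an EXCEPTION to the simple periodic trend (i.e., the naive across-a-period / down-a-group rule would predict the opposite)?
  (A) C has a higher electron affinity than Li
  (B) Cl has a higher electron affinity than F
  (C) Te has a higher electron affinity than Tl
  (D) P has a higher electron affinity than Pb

(B)

The general trend: electron affinity increases across a period and decreases down a group.
(A) C (period 2, group 14) vs Li (period 2, group 1): the stated order agrees with the simple trend.
(B) Cl (period 3, group 17) vs F (period 2, group 17): the stated order contradicts the simple trend.
(C) Te (period 5, group 16) vs Tl (period 6, group 13): the stated order agrees with the simple trend.
(D) P (period 3, group 15) vs Pb (period 6, group 14): the stated order agrees with the simple trend.
The exception is (B): F's small 2p subshell makes the incoming electron feel strong e⁻–e⁻ repulsion, so Cl actually releases more energy on gaining an electron.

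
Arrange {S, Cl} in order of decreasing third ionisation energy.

After 2 electrons have been removed, what remains? S²⁺ still has 4 valence electrons; Cl²⁺ still has 5 valence electrons.
All are still removing valence electrons, so compare the +2 ions as you would atoms: IE_3 generally rises across a period (higher Z_eff) and falls down a group (larger shell), subject to the usual subshell exceptions.
Valence configurations: S²⁺ [Ne]3s²3p², Cl²⁺ [Ne]3s²3p³.
Approximate IE_3 values (kJ/mol): S 3357, Cl 3822.
Hence IE_3: S < Cl.

Cl > S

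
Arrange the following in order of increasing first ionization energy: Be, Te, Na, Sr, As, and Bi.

Na < Sr < Bi < Te < Be < As

Be is in period 2, group 2; Na is in period 3, group 1; As is in period 4, group 15; Sr is in period 5, group 2; Te is in period 5, group 16; Bi is in period 6, group 15.
Across a period the outer electron is held more tightly (higher IE₁); down a group it sits in a higher shell, more shielded, and comes off more easily.
Neither a single period nor a single group — weigh both effects.
Sr > Na: period and group pull opposite ways; the across-period shift dominates (550 vs 496 kJ/mol).
Bi > Sr: the two effects oppose for this pair; the across-period effect wins (703 vs 550 kJ/mol).
Te > Bi: relative to Bi, both the across-period and down-group shifts push Te's first ionization energy up.
Be > Te: period and group pull opposite ways; the down-group shift dominates (900 vs 869 kJ/mol).
As > Be: the two effects oppose for this pair; the across-period effect wins (947 vs 900 kJ/mol).
Approximate values (kJ/mol): Be 900, Na 496, As 947, Sr 550, Te 869, Bi 703.
So from lowest to highest: Na < Sr < Bi < Te < Be < As.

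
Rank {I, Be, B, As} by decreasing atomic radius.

Be is in period 2, group 2; B is in period 2, group 13; As is in period 4, group 15; I is in period 5, group 17.
Across a period the added protons contract the valence shell; down a group each new principal shell makes the atom larger.
Here both period and group differ, so the two effects have to be weighed against each other.
Be > B: both are in period 2; the period trend gives Be the larger value.
As > Be: period and group pull opposite ways; the down-group shift dominates (121 vs 102 pm).
I > As: period and group pull opposite ways; the down-group shift dominates (133 vs 121 pm).
Approximate values (pm): Be 102, B 85, As 121, I 133.
So from largest to smallest: I > As > Be > B.

I > As > Be > B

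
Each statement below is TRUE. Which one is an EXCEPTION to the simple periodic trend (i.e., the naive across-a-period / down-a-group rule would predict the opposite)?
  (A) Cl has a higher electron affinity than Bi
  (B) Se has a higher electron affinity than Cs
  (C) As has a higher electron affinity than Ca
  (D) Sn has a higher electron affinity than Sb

The general trend: electron affinity increases across a period and decreases down a group.
(A) Cl (period 3, group 17) vs Bi (period 6, group 15): the stated order agrees with the simple trend.
(B) Se (period 4, group 16) vs Cs (period 6, group 1): the stated order agrees with the simple trend.
(C) As (period 4, group 15) vs Ca (period 4, group 2): the stated order agrees with the simple trend.
(D) Sn (period 5, group 14) vs Sb (period 5, group 15): the stated order contradicts the simple trend.
The exception is (D): adding an electron to Sb's half-filled 5p³ is unfavourable, so Sn has the more exothermic EA.

(D)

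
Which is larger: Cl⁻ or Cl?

Cl⁻

Forming Cl⁻ adds 1 electron to Cl. More electron–electron repulsion in the same shell, with unchanged nuclear charge, lets the cloud expand.
An anion is larger than its parent atom: Cl⁻ > Cl.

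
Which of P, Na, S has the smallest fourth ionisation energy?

After 3 electrons have been removed, what remains? P³⁺ still has 2 valence electrons; Na³⁺ is already 2 electrons into the core; S³⁺ still has 3 valence electrons.
Breaking into a closed-shell core is much more expensive than removing a leftover valence electron — Na has the largest IE_4 here.
Valence configurations: P³⁺ [Ne]3s², S³⁺ [Ne]3s²3p¹.
S³⁺ loses a lone 3p electron whereas P³⁺ must break into a filled 3s² pair, so IE_4(P) > IE_4(S) even though S has the higher nuclear charge.
Tabulated IE_4 (kJ/mol): P 4964, Na 9543, S 4556.
So the fourth ionization energies run S < P < Na.

S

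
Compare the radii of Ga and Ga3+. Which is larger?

Ga

Forming Ga3+ removes 3 electrons from Ga. Fewer electrons for the same nuclear charge means less shielding and a higher Z_eff on the remaining electrons, and for main-group metals the entire outer shell is lost.
A cation is smaller than its parent atom: Ga3+ < Ga.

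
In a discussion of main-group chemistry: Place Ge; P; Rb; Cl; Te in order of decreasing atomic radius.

Rb, Te, Ge, P, Cl

Atomic radius shrinks across a period as nuclear charge pulls the same shell inward, and grows down a group as new shells are added.
Neither a single period nor a single group — weigh both effects.
P > Cl: P lies to the left of Cl in period 3, so the across-period effect alone puts P larger.
Ge > P: relative to P, both the across-period and down-group shifts push Ge's atomic radius up.
Te > Ge: period and group pull opposite ways; the down-group shift dominates (136 vs 121 pm).
Rb > Te: both are in period 5; the period trend gives Rb the larger value.
Approximate values (pm): P 111, Cl 99, Ge 121, Rb 210, Te 136.
So from largest to smallest: Rb > Te > Ge > P > Cl.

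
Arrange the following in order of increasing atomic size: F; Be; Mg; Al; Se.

Be is in period 2, group 2; F is in period 2, group 17; Mg is in period 3, group 2; Al is in period 3, group 13; Se is in period 4, group 16.
Moving right in a period, electrons are added to the same shell under a stronger nuclear pull, so atoms get smaller; moving down, a new shell is opened and atoms get larger.
These span different periods and groups, so the two trends combine.
Be > F: Be lies to the left of F in period 2, so the across-period effect alone puts Be larger.
Se > Be: period and group pull opposite ways; the down-group shift dominates (116 vs 102 pm).
Al > Se: the two effects oppose for this pair; the across-period effect wins (126 vs 116 pm).
Mg > Al: Mg lies to the left of Al in period 3, so the across-period effect alone puts Mg larger.
For reference (pm): Be 102, F 64, Mg 139, Al 126, Se 116.
So from smallest to largest: F < Be < Se < Al < Mg.

F, Be, Se, Al, Mg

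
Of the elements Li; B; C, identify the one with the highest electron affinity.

C

Electron affinity generally becomes more exothermic across a period toward the halogens and less exothermic down a group.
All lie in period 2; the across-period trend (electron affinity increases left to right) applies, with the exception below.
Note the exception: Li has a higher electron affinity than B, contrary to the simple trend — B's ns²np¹ configuration gives only a small electron affinity — the sparsely filled np subshell binds an added electron weakly.
For reference (kJ/mol): Li 60, B 27, C 122.
The highest electron affinity among these belongs to C.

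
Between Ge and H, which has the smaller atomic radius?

H is in period 1, group 1; Ge is in period 4, group 14.
Atomic radius shrinks across a period as nuclear charge pulls the same shell inward, and grows down a group as new shells are added.
Neither a single period nor a single group — weigh both effects.
Ge > H: the two effects oppose for this pair; the down-group effect wins (121 vs 32 pm).
Approximate values (pm): H 32, Ge 121.
So H has the smaller atomic radius (H < Ge).

H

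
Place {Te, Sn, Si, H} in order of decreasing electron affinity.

Te, Si, Sn, H

Electron affinity generally becomes more exothermic across a period toward the halogens and less exothermic down a group.
Neither a single period nor a single group — weigh both effects.
Sn > H: period and group pull opposite ways; the across-period shift dominates (107 vs 73 kJ/mol).
Si > Sn: Si sits above Sn in group 14, so the down-group effect alone puts Si higher.
Te > Si: the two effects oppose for this pair; the across-period effect wins (190 vs 134 kJ/mol).
For reference (kJ/mol): H 73, Si 134, Sn 107, Te 190.
So from highest to lowest: Te > Si > Sn > H.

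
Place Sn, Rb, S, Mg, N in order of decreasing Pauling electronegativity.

N, S, Sn, Mg, Rb

N is in period 2, group 15; Mg is in period 3, group 2; S is in period 3, group 16; Rb is in period 5, group 1; Sn is in period 5, group 14.
Electronegativity increases across a period and decreases down a group, tracking effective nuclear charge and atomic size.
These span different periods and groups, so the two trends combine.
Mg > Rb: both effects reinforce here, so Mg is clearly the higher of the two.
Sn > Mg: the two effects oppose for this pair; the across-period effect wins (1.96 vs 1.31).
S > Sn: relative to Sn, both the across-period and down-group shifts push S's electronegativity up.
N > S: period and group pull opposite ways; the down-group shift dominates (3.04 vs 2.58).
For reference (Pauling): N 3.04, Mg 1.31, S 2.58, Rb 0.82, Sn 1.96.
So from highest to lowest: N > S > Sn > Mg > Rb.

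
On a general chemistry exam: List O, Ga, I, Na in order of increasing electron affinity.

Electron affinity generally becomes more exothermic across a period toward the halogens and less exothermic down a group.
Neither a single period nor a single group — weigh both effects.
Na > Ga: the two effects oppose for this pair; the down-group effect wins (53 vs 29 kJ/mol).
O > Na: both effects reinforce here, so O is clearly the higher of the two.
I > O: period and group pull opposite ways; the across-period shift dominates (295 vs 141 kJ/mol).
Tabulated electron affinity (kJ/mol): O 141, Na 53, Ga 29, I 295.
So from lowest to highest: Ga < Na < O < I.

Ga, Na, O, I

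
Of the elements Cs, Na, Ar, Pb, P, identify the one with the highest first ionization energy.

Na is in period 3, group 1; P is in period 3, group 15; Ar is in period 3, group 18; Cs is in period 6, group 1; Pb is in period 6, group 14.
First ionization energy rises across a period (greater Z_eff holds electrons more tightly) and falls down a group (valence electrons are farther from the nucleus).
These span different periods and groups, so the two trends combine.
Na > Cs: they share group 1; the group trend gives Na the larger value.
Pb > Na: period and group pull opposite ways; the across-period shift dominates (716 vs 496 kJ/mol).
P > Pb: both effects reinforce here, so P is clearly the higher of the two.
Ar > P: Ar lies to the right of P in period 3, so the across-period effect alone puts Ar higher.
For reference (kJ/mol): Na 496, P 1012, Ar 1521, Cs 376, Pb 716.
The highest first ionization energy among these belongs to Ar.

Ar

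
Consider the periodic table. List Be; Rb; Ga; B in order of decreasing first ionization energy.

Be is in period 2, group 2; B is in period 2, group 13; Ga is in period 4, group 13; Rb is in period 5, group 1.
Across a period the outer electron is held more tightly (higher IE₁); down a group it sits in a higher shell, more shielded, and comes off more easily.
These span different periods and groups, so the two trends combine.
Ga > Rb: both effects reinforce here, so Ga is clearly the higher of the two.
B > Ga: they share group 13; the group trend gives B the larger value.
Be > B: this pair runs against the simple trend — see the exception note.
Note the exception: Be has a higher first ionization energy than B, contrary to the simple trend — removing B's lone 2p electron is easier than breaking Be's filled 2s².
Tabulated first ionization energy (kJ/mol): Be 900, B 801, Ga 579, Rb 403.
So from highest to lowest: Be > B > Ga > Rb.

Be > B > Ga > Rb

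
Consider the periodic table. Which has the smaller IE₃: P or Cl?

P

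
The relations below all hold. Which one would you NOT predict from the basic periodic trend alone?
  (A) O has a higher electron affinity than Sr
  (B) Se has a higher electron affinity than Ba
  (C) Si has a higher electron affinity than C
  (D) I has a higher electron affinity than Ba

(C)

The general trend: electron affinity increases across a period and decreases down a group.
(A) O (period 2, group 16) vs Sr (period 5, group 2): the stated order agrees with the simple trend.
(B) Se (period 4, group 16) vs Ba (period 6, group 2): the stated order agrees with the simple trend.
(C) Si (period 3, group 14) vs C (period 2, group 14): the stated order contradicts the simple trend.
(D) I (period 5, group 17) vs Ba (period 6, group 2): the stated order agrees with the simple trend.
The exception is (C): Si's larger, more diffuse 3p orbitals accept an added electron slightly more readily than C's compact 2p.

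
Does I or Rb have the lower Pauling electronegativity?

Rb

Rb is in period 5, group 1; I is in period 5, group 17.
Electronegativity increases across a period and decreases down a group, tracking effective nuclear charge and atomic size.
All lie in period 5, so electronegativity increases left to right.
So Rb has the lower Pauling electronegativity (Rb < I).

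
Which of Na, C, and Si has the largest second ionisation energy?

Consider each +1 ion: Na⁺ is the bare [Ne] core; C⁺ still has 3 valence electrons; Si⁺ still has 3 valence electrons.
Pulling an electron out of a noble-gas core costs far more than removing a remaining valence electron, so Na sits at the high end of IE_2.
Valence configurations: C⁺ [He]2s²2p¹, Si⁺ [Ne]3s²3p¹.
Tabulated IE_2 (kJ/mol): Na 4562, C 2353, Si 1577.
So the second ionization energies run Si < C < Na.

Na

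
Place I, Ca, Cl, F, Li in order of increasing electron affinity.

Li is in period 2, group 1; F is in period 2, group 17; Cl is in period 3, group 17; Ca is in period 4, group 2; I is in period 5, group 17.
Atoms with high Z_eff and room in the valence shell (especially the halogens) have the most exothermic electron affinities.
Here both period and group differ, so the two effects have to be weighed against each other.
Li > Ca: period and group pull opposite ways; the down-group shift dominates (60 vs 2 kJ/mol).
I > Li: period and group pull opposite ways; the across-period shift dominates (295 vs 60 kJ/mol).
F > I: they share group 17; the group trend gives F the larger value.
Cl > F: this pair runs against the simple trend — see the exception note.
Note the exception: Cl has a higher electron affinity than F, contrary to the simple trend — F's small 2p subshell makes the incoming electron feel strong e⁻–e⁻ repulsion, so Cl actually releases more energy on gaining an electron.
For reference (kJ/mol): Li 60, F 328, Cl 349, Ca 2, I 295.
So from lowest to highest: Ca < Li < I < F < Cl.

Ca < Li < I < F < Cl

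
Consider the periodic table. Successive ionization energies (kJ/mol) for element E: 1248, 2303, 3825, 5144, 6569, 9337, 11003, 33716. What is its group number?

Look for the largest jump between consecutive ionization energies: IE8/IE7 ≈ 3.1, far larger than any earlier ratio.
That jump marks the point where a core electron is being removed. So the atom has 7 valence electrons.
A main-group element with 7 valence electrons is in group 17.

Group 17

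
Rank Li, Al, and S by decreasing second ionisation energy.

Li > S > Al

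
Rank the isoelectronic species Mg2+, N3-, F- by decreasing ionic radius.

N3-, F-, Mg2+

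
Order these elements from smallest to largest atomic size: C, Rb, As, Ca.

Across a period the added protons contract the valence shell; down a group each new principal shell makes the atom larger.
Neither a single period nor a single group — weigh both effects.
As > C: the two effects oppose for this pair; the down-group effect wins (121 vs 75 pm).
Ca > As: both are in period 4; the period trend gives Ca the larger value.
Rb > Ca: both effects reinforce here, so Rb is clearly the larger of the two.
For reference (pm): C 75, Ca 171, As 121, Rb 210.
So from smallest to largest: C < As < Ca < Rb.

C < As < Ca < Rb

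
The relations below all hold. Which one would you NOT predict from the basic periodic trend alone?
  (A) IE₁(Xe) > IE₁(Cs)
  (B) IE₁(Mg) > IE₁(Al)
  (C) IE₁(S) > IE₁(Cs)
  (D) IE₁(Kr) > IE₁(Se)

(B)

The general trend: first ionization energy increases across a period and decreases down a group.
(A) Xe (period 5, group 18) vs Cs (period 6, group 1): the stated order agrees with the simple trend.
(B) Mg (period 3, group 2) vs Al (period 3, group 13): the stated order contradicts the simple trend.
(C) S (period 3, group 16) vs Cs (period 6, group 1): the stated order agrees with the simple trend.
(D) Kr (period 4, group 18) vs Se (period 4, group 16): the stated order agrees with the simple trend.
The exception is (B): Al's single 3p electron is easier to remove than one from Mg's filled 3s².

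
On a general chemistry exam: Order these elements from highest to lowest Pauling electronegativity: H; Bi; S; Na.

H is in period 1, group 1; Na is in period 3, group 1; S is in period 3, group 16; Bi is in period 6, group 15.
EN rises left→right (higher Z_eff, smaller atoms) and falls top→bottom (larger, more shielded atoms).
These span different periods and groups, so the two trends combine.
Bi > Na: the two effects oppose for this pair; the across-period effect wins (2.02 vs 0.93).
H > Bi: the two effects oppose for this pair; the down-group effect wins (2.20 vs 2.02).
S > H: period and group pull opposite ways; the across-period shift dominates (2.58 vs 2.20).
Tabulated electronegativity (Pauling): H 2.20, Na 0.93, S 2.58, Bi 2.02.
So from highest to lowest: S > H > Bi > Na.

S > H > Bi > Na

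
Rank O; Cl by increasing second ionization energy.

IE_2 is the cost of taking one more electron from the +1 cation: O⁺ still has 5 valence electrons; Cl⁺ still has 6 valence electrons.
All are still removing valence electrons, so compare the +1 ions as you would atoms: IE_2 generally rises across a period (higher Z_eff) and falls down a group (larger shell), subject to the usual subshell exceptions.
Valence configurations: O⁺ [He]2s²2p³, Cl⁺ [Ne]3s²3p⁴.
The numbers (kJ/mol): O 3388, Cl 2298.
Putting it together, IE_2: Cl < O.

Cl < O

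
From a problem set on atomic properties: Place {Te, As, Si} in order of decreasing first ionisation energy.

Si is in period 3, group 14; As is in period 4, group 15; Te is in period 5, group 16.
IE₁ increases left→right with effective nuclear charge and decreases top→bottom as the valence shell moves farther out.
A diagonal step moves right (one effect) and down (the opposite effect) at once.
Te > Si: the two effects oppose for this pair; the across-period effect wins (869 vs 786 kJ/mol).
As > Te: the two effects oppose for this pair; the down-group effect wins (947 vs 869 kJ/mol).
Approximate values (kJ/mol): Si 786, As 947, Te 869.
So from highest to lowest: As > Te > Si.

As > Te > Si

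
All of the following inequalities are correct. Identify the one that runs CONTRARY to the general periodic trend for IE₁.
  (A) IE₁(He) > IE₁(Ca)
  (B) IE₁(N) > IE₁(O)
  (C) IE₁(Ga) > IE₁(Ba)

The general trend: IE₁ increases across a period and decreases down a group.
(A) He (period 1, group 18) vs Ca (period 4, group 2): the stated order agrees with the simple trend.
(B) N (period 2, group 15) vs O (period 2, group 16): the stated order contradicts the simple trend.
(C) Ga (period 4, group 13) vs Ba (period 6, group 2): the stated order agrees with the simple trend.
The exception is (B): pairing an electron in O's 2p⁴ costs repulsion energy, so O ionizes more easily than half-filled N (2p³).

(B)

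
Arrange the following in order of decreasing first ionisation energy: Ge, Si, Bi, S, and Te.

Si is in period 3, group 14; S is in period 3, group 16; Ge is in period 4, group 14; Te is in period 5, group 16; Bi is in period 6, group 15.
First ionization energy rises across a period (greater Z_eff holds electrons more tightly) and falls down a group (valence electrons are farther from the nucleus).
These span different periods and groups, so the two trends combine.
Ge > Bi: the two effects oppose for this pair; the down-group effect wins (762 vs 703 kJ/mol).
Si > Ge: Si sits above Ge in group 14, so the down-group effect alone puts Si higher.
Te > Si: period and group pull opposite ways; the across-period shift dominates (869 vs 786 kJ/mol).
S > Te: they share group 16; the group trend gives S the larger value.
Approximate values (kJ/mol): Si 786, S 1000, Ge 762, Te 869, Bi 703.
So from highest to lowest: S > Te > Si > Ge > Bi.

S > Te > Si > Ge > Bi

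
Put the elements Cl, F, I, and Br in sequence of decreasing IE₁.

F is in period 2, group 17; Cl is in period 3, group 17; Br is in period 4, group 17; I is in period 5, group 17.
First ionization energy rises across a period (greater Z_eff holds electrons more tightly) and falls down a group (valence electrons are farther from the nucleus).
All are in group 17, so first ionization energy increases up the group.
So from highest to lowest: F > Cl > Br > I.

F > Cl > Br > I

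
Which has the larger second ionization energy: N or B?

Consider each +1 ion: N⁺ still has 4 valence electrons; B⁺ still has 2 valence electrons.
All are still removing valence electrons, so compare the +1 ions as you would atoms: IE_2 generally rises across a period (higher Z_eff) and falls down a group (larger shell), subject to the usual subshell exceptions.
Valence configurations: N⁺ [He]2s²2p², B⁺ [He]2s².
Tabulated IE_2 (kJ/mol): N 2856, B 2427.
Hence IE_2: B < N.

N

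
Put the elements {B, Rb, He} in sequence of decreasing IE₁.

He > B > Rb

Across a period the outer electron is held more tightly (higher IE₁); down a group it sits in a higher shell, more shielded, and comes off more easily.
Neither a single period nor a single group — weigh both effects.
B > Rb: both effects reinforce here, so B is clearly the higher of the two.
He > B: relative to B, both the across-period and down-group shifts push He's first ionization energy up.
For reference (kJ/mol): He 2372, B 801, Rb 403.
So from highest to lowest: He > B > Rb.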